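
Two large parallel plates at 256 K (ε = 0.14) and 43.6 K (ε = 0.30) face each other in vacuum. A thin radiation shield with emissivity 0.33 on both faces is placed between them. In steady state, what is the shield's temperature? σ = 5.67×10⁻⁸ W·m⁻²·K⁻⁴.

In steady state the net flux on the hot side equals that on the cold side.
σ(T₁⁴−T_s⁴)/D₁ = σ(T_s⁴−T₂⁴)/D₂, with D₁ = 1/ε₁+1/ε_s−1 = 9.173, D₂ = 1/ε_s+1/ε₂−1 = 5.364.
Solve for T_s⁴: T_s⁴ = (D₂·T₁⁴ + D₁·T₂⁴)/(D₁+D₂) = 1.587×10⁹ K⁴.

T_s ≈ 200 K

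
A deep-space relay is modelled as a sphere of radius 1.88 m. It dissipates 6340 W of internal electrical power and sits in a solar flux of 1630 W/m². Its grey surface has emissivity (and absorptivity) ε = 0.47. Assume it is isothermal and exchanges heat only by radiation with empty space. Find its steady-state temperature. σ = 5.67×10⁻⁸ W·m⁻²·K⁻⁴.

T ≈ 335 K

At steady state, absorbed solar power + internal power = radiated power.
Absorbed: α·S·A_cross = 0.47·1630·11.10 = 8507 W (cross-section πr²).
Total input = 8507 + 6340 = 14850 W.
Radiated: εσ·A_surf·T⁴ with A_surf = 4πr² = 44.41 m².
T⁴ = 14850/(0.47·5.67×10⁻⁸·44.41) = 1.254×10¹⁰ K⁴.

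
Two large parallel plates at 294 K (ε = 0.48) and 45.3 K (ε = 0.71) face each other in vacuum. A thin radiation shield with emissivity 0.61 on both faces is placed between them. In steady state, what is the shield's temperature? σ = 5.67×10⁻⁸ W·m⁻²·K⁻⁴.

In steady state the net flux on the hot side equals that on the cold side.
σ(T₁⁴−T_s⁴)/D₁ = σ(T_s⁴−T₂⁴)/D₂, with D₁ = 1/ε₁+1/ε_s−1 = 2.723, D₂ = 1/ε_s+1/ε₂−1 = 2.048.
Solve for T_s⁴: T_s⁴ = (D₂·T₁⁴ + D₁·T₂⁴)/(D₁+D₂) = 3.210×10⁹ K⁴.

T_s ≈ 238 K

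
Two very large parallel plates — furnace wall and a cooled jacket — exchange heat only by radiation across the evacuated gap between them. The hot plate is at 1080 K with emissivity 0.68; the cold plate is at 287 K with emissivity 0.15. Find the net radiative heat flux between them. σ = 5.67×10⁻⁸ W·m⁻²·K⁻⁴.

q ≈ 10800 W/m²

For two infinite grey parallel plates, q = σ(T₁⁴ − T₂⁴)/(1/ε₁ + 1/ε₂ − 1).
T₁⁴ − T₂⁴ = 1.360×10¹² − 6.785×10⁹ = 1.354×10¹² K⁴.
1/ε₁ + 1/ε₂ − 1 = 1.471 + 6.667 − 1 = 7.137.
q = 5.67×10⁻⁸ × 1.354×10¹² / 7.137.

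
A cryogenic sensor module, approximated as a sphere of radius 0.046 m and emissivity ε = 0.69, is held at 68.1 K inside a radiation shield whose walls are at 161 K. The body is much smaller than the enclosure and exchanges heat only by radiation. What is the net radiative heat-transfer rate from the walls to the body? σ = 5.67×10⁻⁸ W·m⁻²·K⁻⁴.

For a small grey body in a large enclosure: P_net = εσA(T_body⁴ − T_wall⁴).
A = 4πr² = 0.02659 m²; T_body⁴ − T_wall⁴ = 2.151×10⁷ − 6.719×10⁸ = -6.504×10⁸ K⁴.
|P_net| = 0.69·5.67×10⁻⁸·0.02659·6.504×10⁸.

P_net ≈ 0.677 W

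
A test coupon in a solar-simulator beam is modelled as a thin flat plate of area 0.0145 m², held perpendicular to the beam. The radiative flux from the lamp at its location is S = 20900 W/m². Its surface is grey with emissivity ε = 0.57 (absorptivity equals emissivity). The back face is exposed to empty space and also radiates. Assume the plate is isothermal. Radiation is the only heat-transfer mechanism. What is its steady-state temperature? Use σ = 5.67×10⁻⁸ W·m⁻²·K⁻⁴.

T ≈ 655 K

At equilibrium, absorbed power = emitted power.
Absorbing cross-section = A = 0.01450 m²; emitting surface = 2A = 0.02900 m² (ratio 2).
εS·A_cross = εσ·A_surf·T⁴  ⇒  T⁴ = S/(2σ)   (ε cancels).
T⁴ = 20900/(2·5.67×10⁻⁸) = 1.843×10¹¹ K⁴.
T = (1.843×10¹¹)^(1/4).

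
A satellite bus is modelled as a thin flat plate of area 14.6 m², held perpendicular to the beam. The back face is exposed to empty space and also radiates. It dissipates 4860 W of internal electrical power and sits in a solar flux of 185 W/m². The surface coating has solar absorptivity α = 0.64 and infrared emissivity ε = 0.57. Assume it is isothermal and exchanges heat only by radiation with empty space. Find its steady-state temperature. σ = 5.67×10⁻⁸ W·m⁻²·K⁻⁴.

At steady state, absorbed solar power + internal power = radiated power.
Absorbed: α·S·A_cross = 0.64·185·14.60 = 1729 W (cross-section A).
Total input = 1729 + 4860 = 6589 W.
Radiated: εσ·A_surf·T⁴ with A_surf = 2A = 29.20 m².
T⁴ = 6589/(0.57·5.67×10⁻⁸·29.20) = 6.982×10⁹ K⁴.

T ≈ 289 K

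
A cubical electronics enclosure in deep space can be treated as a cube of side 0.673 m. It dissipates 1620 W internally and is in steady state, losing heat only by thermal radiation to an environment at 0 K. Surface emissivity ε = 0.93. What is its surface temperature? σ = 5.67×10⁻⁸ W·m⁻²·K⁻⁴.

Steady state: internal power = radiated power, P = εσA T⁴.
Radiating area A = 6L² = 2.718 m².
T⁴ = P/(εσA) = 1620/(0.93·5.67×10⁻⁸·2.718) = 1.130×10¹⁰ K⁴.
T = (1.130×10¹⁰)^(1/4).

T ≈ 326 K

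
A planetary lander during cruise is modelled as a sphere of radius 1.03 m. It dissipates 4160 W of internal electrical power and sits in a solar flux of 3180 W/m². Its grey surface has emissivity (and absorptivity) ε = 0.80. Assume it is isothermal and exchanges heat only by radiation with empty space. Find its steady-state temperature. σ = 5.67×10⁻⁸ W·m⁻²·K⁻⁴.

At steady state, absorbed solar power + internal power = radiated power.
Absorbed: α·S·A_cross = 0.80·3180·3.333 = 8479 W (cross-section πr²).
Total input = 8479 + 4160 = 12640 W.
Radiated: εσ·A_surf·T⁴ with A_surf = 4πr² = 13.33 m².
T⁴ = 12640/(0.80·5.67×10⁻⁸·13.33) = 2.090×10¹⁰ K⁴.

T ≈ 380 K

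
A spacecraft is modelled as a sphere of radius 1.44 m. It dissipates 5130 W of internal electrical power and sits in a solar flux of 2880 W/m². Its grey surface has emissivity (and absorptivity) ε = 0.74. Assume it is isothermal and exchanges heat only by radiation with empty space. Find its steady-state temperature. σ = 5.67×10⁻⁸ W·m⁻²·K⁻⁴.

At steady state, absorbed solar power + internal power = radiated power.
Absorbed: α·S·A_cross = 0.74·2880·6.514 = 13880 W (cross-section πr²).
Total input = 13880 + 5130 = 19010 W.
Radiated: εσ·A_surf·T⁴ with A_surf = 4πr² = 26.06 m².
T⁴ = 19010/(0.74·5.67×10⁻⁸·26.06) = 1.739×10¹⁰ K⁴.

T ≈ 363 K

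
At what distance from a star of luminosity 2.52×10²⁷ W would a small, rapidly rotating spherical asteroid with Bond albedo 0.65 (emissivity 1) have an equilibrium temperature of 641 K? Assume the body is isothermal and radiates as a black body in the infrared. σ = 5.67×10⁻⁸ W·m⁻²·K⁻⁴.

For an isothermal black-emitting sphere, (1−a)S·πr² = σ·4πr²·T⁴ ⇒ S = 4σT⁴/(1−a).
S = 4·5.67×10⁻⁸·(641)⁴/0.350 = 1.094×10⁵ W/m².
Flux falls as S = L/(4πd²), so d = √(L/(4πS)) = √(2.52×10²⁷/(4π·1.094×10⁵)).

d ≈ 4.28×10¹⁰ m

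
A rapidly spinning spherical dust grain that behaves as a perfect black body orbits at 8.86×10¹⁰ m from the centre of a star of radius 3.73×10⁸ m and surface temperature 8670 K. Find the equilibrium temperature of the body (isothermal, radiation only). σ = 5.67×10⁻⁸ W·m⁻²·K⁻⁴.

T ≈ 398 K

The star's surface emits σT_*⁴; at distance d the flux is S = σT_*⁴(R_*/d)².
S = 5.67×10⁻⁸·(8670)⁴·(3.73×10⁸/8.86×10¹⁰)² = 5678 W/m².
For an isothermal sphere T⁴ = (1−a)S/(4σ) = 2.504×10¹⁰ K⁴.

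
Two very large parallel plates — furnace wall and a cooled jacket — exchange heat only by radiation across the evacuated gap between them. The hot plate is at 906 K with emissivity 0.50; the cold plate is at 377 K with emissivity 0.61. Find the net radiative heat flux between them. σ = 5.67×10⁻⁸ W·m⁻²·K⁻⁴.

For two infinite grey parallel plates, q = σ(T₁⁴ − T₂⁴)/(1/ε₁ + 1/ε₂ − 1).
T₁⁴ − T₂⁴ = 6.738×10¹¹ − 2.020×10¹⁰ = 6.536×10¹¹ K⁴.
1/ε₁ + 1/ε₂ − 1 = 2.000 + 1.639 − 1 = 2.639.
q = 5.67×10⁻⁸ × 6.536×10¹¹ / 2.639.

q ≈ 14000 W/m²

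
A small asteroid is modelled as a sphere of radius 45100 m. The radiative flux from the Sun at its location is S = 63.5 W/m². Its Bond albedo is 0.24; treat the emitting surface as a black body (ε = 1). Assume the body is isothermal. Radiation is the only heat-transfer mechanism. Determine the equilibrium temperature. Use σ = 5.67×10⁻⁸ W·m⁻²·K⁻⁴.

At equilibrium, absorbed power = emitted power.
Absorbing cross-section = πr² = 6.390×10⁹ m²; emitting surface = 4πr² = 2.556×10¹⁰ m² (ratio 4).
(1−a)S·A_cross = εσ·A_surf·T⁴  ⇒  T⁴ = (1−a)S/(4σ).
T⁴ = 0.760·63.5/(4·5.67×10⁻⁸) = 2.128×10⁸ K⁴.
T = (2.128×10⁸)^(1/4).

T ≈ 121 K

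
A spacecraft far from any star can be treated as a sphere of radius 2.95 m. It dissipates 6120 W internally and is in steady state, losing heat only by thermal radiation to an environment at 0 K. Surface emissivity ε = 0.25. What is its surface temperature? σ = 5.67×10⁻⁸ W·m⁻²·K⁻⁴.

T ≈ 251 K

Steady state: internal power = radiated power, P = εσA T⁴.
Radiating area A = 4πr² = 109.4 m².
T⁴ = P/(εσA) = 6120/(0.25·5.67×10⁻⁸·109.4) = 3.948×10⁹ K⁴.
T = (3.948×10⁹)^(1/4).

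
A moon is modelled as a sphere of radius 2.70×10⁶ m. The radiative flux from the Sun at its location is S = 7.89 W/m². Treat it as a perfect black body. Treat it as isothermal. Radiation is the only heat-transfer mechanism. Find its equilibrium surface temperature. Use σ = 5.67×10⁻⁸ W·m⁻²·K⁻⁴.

At equilibrium, absorbed power = emitted power.
Absorbing cross-section = πr² = 2.290×10¹³ m²; emitting surface = 4πr² = 9.161×10¹³ m² (ratio 4).
S·A_cross = εσ·A_surf·T⁴  ⇒  T⁴ = S/(4σ).
T⁴ = 1.00·7.89/(4·5.67×10⁻⁸) = 3.479×10⁷ K⁴.
T = (3.479×10⁷)^(1/4).

T ≈ 76.8 K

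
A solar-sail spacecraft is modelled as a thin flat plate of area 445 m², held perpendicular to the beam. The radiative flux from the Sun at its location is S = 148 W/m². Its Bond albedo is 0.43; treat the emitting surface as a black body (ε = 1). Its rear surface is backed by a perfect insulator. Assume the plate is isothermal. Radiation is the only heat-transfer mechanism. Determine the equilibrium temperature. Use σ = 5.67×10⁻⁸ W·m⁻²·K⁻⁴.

At equilibrium, absorbed power = emitted power.
Absorbing cross-section = A = 445.0 m²; emitting surface = A = 445.0 m² (ratio 1).
(1−a)S·A_cross = εσ·A_surf·T⁴  ⇒  T⁴ = (1−a)S/(1σ).
T⁴ = 0.570·148/(1·5.67×10⁻⁸) = 1.488×10⁹ K⁴.
T = (1.488×10⁹)^(1/4).

T ≈ 196 K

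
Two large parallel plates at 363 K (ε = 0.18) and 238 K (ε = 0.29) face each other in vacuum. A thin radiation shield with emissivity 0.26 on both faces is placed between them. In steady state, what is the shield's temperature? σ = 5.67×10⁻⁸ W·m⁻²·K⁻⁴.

T_s ≈ 310 K

In steady state the net flux on the hot side equals that on the cold side.
σ(T₁⁴−T_s⁴)/D₁ = σ(T_s⁴−T₂⁴)/D₂, with D₁ = 1/ε₁+1/ε_s−1 = 8.402, D₂ = 1/ε_s+1/ε₂−1 = 6.294.
Solve for T_s⁴: T_s⁴ = (D₂·T₁⁴ + D₁·T₂⁴)/(D₁+D₂) = 9.271×10⁹ K⁴.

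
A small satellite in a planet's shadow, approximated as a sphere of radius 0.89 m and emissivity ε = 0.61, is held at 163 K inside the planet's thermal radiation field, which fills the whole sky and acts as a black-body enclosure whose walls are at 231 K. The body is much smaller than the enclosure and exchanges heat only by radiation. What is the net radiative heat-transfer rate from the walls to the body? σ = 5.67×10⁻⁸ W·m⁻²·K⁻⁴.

For a small grey body in a large enclosure: P_net = εσA(T_body⁴ − T_wall⁴).
A = 4πr² = 9.954 m²; T_body⁴ − T_wall⁴ = 7.059×10⁸ − 2.847×10⁹ = -2.141×10⁹ K⁴.
|P_net| = 0.61·5.67×10⁻⁸·9.954·2.141×10⁹.

P_net ≈ 737 W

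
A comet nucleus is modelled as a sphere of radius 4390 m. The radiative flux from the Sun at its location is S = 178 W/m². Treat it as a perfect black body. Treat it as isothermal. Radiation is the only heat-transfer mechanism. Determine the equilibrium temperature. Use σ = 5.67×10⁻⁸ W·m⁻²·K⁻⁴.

T ≈ 167 K

At equilibrium, absorbed power = emitted power.
Absorbing cross-section = πr² = 6.055×10⁷ m²; emitting surface = 4πr² = 2.422×10⁸ m² (ratio 4).
S·A_cross = εσ·A_surf·T⁴  ⇒  T⁴ = S/(4σ).
T⁴ = 1.00·178/(4·5.67×10⁻⁸) = 7.848×10⁸ K⁴.
T = (7.848×10⁸)^(1/4).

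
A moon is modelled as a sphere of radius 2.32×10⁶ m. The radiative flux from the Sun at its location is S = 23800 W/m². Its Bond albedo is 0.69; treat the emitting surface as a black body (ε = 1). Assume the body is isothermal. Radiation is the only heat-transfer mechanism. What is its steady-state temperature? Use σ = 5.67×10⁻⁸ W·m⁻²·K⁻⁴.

At equilibrium, absorbed power = emitted power.
Absorbing cross-section = πr² = 1.691×10¹³ m²; emitting surface = 4πr² = 6.764×10¹³ m² (ratio 4).
(1−a)S·A_cross = εσ·A_surf·T⁴  ⇒  T⁴ = (1−a)S/(4σ).
T⁴ = 0.310·23800/(4·5.67×10⁻⁸) = 3.253×10¹⁰ K⁴.
T = (3.253×10¹⁰)^(1/4).

T ≈ 425 K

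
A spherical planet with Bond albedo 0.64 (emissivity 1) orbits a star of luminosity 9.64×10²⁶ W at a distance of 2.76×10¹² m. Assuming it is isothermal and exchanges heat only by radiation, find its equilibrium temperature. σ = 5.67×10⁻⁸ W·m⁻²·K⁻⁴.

T ≈ 63.2 K

First find the stellar flux at distance d: S = L/(4πd²) = 9.64×10²⁶/(4π·(2.76×10¹²)²) = 10.07 W/m².
For an isothermal sphere, absorbed (1−a)S·πr² = emitted σ·4πr²·T⁴, so T⁴ = (1−a)S/(4σ).
T⁴ = 0.360·10.07/(4·5.67×10⁻⁸) = 1.598×10⁷ K⁴.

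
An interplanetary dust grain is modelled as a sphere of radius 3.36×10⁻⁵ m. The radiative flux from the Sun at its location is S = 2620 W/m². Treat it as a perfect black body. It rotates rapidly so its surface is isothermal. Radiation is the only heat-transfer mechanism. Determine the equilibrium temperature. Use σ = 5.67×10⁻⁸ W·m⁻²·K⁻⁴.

T ≈ 328 K

At equilibrium, absorbed power = emitted power.
Absorbing cross-section = πr² = 3.547×10⁻⁹ m²; emitting surface = 4πr² = 1.419×10⁻⁸ m² (ratio 4).
S·A_cross = εσ·A_surf·T⁴  ⇒  T⁴ = S/(4σ).
T⁴ = 1.00·2620/(4·5.67×10⁻⁸) = 1.155×10¹⁰ K⁴.
T = (1.155×10¹⁰)^(1/4).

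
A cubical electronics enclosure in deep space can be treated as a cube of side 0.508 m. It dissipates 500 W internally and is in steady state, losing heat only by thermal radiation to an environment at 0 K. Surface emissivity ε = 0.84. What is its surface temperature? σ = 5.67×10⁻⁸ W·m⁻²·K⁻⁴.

T ≈ 287 K

Steady state: internal power = radiated power, P = εσA T⁴.
Radiating area A = 6L² = 1.548 m².
T⁴ = P/(εσA) = 500/(0.84·5.67×10⁻⁸·1.548) = 6.780×10⁹ K⁴.
T = (6.780×10⁹)^(1/4).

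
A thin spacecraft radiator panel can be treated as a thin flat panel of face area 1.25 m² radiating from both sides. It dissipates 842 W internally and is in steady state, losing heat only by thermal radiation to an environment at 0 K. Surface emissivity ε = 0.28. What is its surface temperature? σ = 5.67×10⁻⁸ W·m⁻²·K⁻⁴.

Steady state: internal power = radiated power, P = εσA T⁴.
Radiating area A = 2·1.25 = 2.500 m².
T⁴ = P/(εσA) = 842/(0.28·5.67×10⁻⁸·2.500) = 2.121×10¹⁰ K⁴.
T = (2.121×10¹⁰)^(1/4).

T ≈ 382 K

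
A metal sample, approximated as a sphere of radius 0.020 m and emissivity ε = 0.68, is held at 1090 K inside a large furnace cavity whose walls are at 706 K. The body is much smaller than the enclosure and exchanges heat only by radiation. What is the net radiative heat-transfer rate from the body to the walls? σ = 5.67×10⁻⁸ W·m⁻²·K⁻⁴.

For a small grey body in a large enclosure: P_net = εσA(T_body⁴ − T_wall⁴).
A = 4πr² = 0.005027 m²; T_body⁴ − T_wall⁴ = 1.412×10¹² − 2.484×10¹¹ = 1.163×10¹² K⁴.
|P_net| = 0.68·5.67×10⁻⁸·0.005027·1.163×10¹².

P_net ≈ 225 W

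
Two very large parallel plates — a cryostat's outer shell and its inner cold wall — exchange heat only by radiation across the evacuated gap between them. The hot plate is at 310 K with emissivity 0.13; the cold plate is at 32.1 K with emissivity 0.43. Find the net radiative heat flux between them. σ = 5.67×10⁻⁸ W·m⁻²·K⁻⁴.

For two infinite grey parallel plates, q = σ(T₁⁴ − T₂⁴)/(1/ε₁ + 1/ε₂ − 1).
T₁⁴ − T₂⁴ = 9.235×10⁹ − 1.062×10⁶ = 9.234×10⁹ K⁴.
1/ε₁ + 1/ε₂ − 1 = 7.692 + 2.326 − 1 = 9.018.
q = 5.67×10⁻⁸ × 9.234×10⁹ / 9.018.

q ≈ 58.1 W/m²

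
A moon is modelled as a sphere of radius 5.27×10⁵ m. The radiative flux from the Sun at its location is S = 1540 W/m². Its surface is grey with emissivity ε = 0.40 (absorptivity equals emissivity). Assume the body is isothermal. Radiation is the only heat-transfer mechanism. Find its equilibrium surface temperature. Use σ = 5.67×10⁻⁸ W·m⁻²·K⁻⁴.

At equilibrium, absorbed power = emitted power.
Absorbing cross-section = πr² = 8.725×10¹¹ m²; emitting surface = 4πr² = 3.490×10¹² m² (ratio 4).
εS·A_cross = εσ·A_surf·T⁴  ⇒  T⁴ = S/(4σ)   (ε cancels).
T⁴ = 1540/(4·5.67×10⁻⁸) = 6.790×10⁹ K⁴.
T = (6.790×10⁹)^(1/4).

T ≈ 287 K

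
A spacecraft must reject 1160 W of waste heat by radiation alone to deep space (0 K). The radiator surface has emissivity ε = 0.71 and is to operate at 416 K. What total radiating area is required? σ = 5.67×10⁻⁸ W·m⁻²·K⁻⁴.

A ≈ 0.962 m²

P = εσA T⁴ ⇒ A = P/(εσT⁴).
T⁴ = 2.995×10¹⁰ K⁴.
A = 1160/(0.71 × 5.67×10⁻⁸ × 2.995×10¹⁰).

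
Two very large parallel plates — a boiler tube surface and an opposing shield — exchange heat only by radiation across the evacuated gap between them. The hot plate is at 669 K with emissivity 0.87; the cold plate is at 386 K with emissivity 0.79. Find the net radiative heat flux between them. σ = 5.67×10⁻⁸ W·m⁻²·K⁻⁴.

q ≈ 7140 W/m²

For two infinite grey parallel plates, q = σ(T₁⁴ − T₂⁴)/(1/ε₁ + 1/ε₂ − 1).
T₁⁴ − T₂⁴ = 2.003×10¹¹ − 2.220×10¹⁰ = 1.781×10¹¹ K⁴.
1/ε₁ + 1/ε₂ − 1 = 1.149 + 1.266 − 1 = 1.415.
q = 5.67×10⁻⁸ × 1.781×10¹¹ / 1.415.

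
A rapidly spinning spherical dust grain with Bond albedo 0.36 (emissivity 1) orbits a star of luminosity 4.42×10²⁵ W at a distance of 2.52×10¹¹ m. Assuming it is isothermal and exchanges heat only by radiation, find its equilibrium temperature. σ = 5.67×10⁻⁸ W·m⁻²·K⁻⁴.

First find the stellar flux at distance d: S = L/(4πd²) = 4.42×10²⁵/(4π·(2.52×10¹¹)²) = 55.39 W/m².
For an isothermal sphere, absorbed (1−a)S·πr² = emitted σ·4πr²·T⁴, so T⁴ = (1−a)S/(4σ).
T⁴ = 0.640·55.39/(4·5.67×10⁻⁸) = 1.563×10⁸ K⁴.

T ≈ 112 K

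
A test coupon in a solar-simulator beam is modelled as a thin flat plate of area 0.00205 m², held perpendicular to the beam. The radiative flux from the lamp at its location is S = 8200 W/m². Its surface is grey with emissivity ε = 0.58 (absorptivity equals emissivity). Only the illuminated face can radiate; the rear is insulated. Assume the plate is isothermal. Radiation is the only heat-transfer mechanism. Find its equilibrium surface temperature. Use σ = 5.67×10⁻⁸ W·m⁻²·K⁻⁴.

At equilibrium, absorbed power = emitted power.
Absorbing cross-section = A = 0.002050 m²; emitting surface = A = 0.002050 m² (ratio 1).
εS·A_cross = εσ·A_surf·T⁴  ⇒  T⁴ = S/(1σ)   (ε cancels).
T⁴ = 8200/(1·5.67×10⁻⁸) = 1.446×10¹¹ K⁴.
T = (1.446×10¹¹)^(1/4).

T ≈ 617 K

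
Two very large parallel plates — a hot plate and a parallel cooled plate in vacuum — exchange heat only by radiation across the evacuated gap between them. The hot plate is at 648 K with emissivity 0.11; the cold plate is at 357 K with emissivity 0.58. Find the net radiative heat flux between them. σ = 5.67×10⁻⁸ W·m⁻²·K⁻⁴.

For two infinite grey parallel plates, q = σ(T₁⁴ − T₂⁴)/(1/ε₁ + 1/ε₂ − 1).
T₁⁴ − T₂⁴ = 1.763×10¹¹ − 1.624×10¹⁰ = 1.601×10¹¹ K⁴.
1/ε₁ + 1/ε₂ − 1 = 9.091 + 1.724 − 1 = 9.815.
q = 5.67×10⁻⁸ × 1.601×10¹¹ / 9.815.

q ≈ 925 W/m²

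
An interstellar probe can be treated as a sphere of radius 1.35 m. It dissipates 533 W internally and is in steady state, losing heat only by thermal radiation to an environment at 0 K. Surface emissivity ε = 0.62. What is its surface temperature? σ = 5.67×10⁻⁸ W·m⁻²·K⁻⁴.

Steady state: internal power = radiated power, P = εσA T⁴.
Radiating area A = 4πr² = 22.90 m².
T⁴ = P/(εσA) = 533/(0.62·5.67×10⁻⁸·22.90) = 6.620×10⁸ K⁴.
T = (6.620×10⁸)^(1/4).

T ≈ 160 K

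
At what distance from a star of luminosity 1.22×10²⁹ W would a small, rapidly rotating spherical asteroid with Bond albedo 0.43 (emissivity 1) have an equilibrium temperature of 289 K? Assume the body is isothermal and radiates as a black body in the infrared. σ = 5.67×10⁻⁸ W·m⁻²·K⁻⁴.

For an isothermal black-emitting sphere, (1−a)S·πr² = σ·4πr²·T⁴ ⇒ S = 4σT⁴/(1−a).
S = 4·5.67×10⁻⁸·(289)⁴/0.570 = 2776 W/m².
Flux falls as S = L/(4πd²), so d = √(L/(4πS)) = √(1.22×10²⁹/(4π·2776)).

d ≈ 1.87×10¹² m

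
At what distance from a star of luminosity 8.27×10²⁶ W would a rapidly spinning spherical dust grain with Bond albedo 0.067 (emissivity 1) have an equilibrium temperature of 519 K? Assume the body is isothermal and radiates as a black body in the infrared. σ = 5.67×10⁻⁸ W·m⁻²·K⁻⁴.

d ≈ 6.11×10¹⁰ m

For an isothermal black-emitting sphere, (1−a)S·πr² = σ·4πr²·T⁴ ⇒ S = 4σT⁴/(1−a).
S = 4·5.67×10⁻⁸·(519)⁴/0.933 = 17640 W/m².
Flux falls as S = L/(4πd²), so d = √(L/(4πS)) = √(8.27×10²⁶/(4π·17640)).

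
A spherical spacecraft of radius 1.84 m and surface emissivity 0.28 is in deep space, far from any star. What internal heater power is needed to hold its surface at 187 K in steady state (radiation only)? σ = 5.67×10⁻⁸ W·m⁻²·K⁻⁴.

P ≈ 826 W

P = εσ·4πr²·T⁴.
4πr² = 42.54 m²; T⁴ = 1.223×10⁹ K⁴.
P = 0.28·5.67×10⁻⁸·42.54·1.223×10⁹.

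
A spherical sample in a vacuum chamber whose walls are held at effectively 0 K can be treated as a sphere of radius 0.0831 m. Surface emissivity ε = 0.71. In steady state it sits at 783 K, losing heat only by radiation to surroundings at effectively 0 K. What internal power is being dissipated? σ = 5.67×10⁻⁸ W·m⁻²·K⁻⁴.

Steady state: P = εσA T⁴.
A = 4πr² = 0.08678 m²; T⁴ = (783)⁴ = 3.759×10¹¹ K⁴.
P = 0.71 × 5.67×10⁻⁸ × 0.08678 × 3.759×10¹¹.

P ≈ 1310 W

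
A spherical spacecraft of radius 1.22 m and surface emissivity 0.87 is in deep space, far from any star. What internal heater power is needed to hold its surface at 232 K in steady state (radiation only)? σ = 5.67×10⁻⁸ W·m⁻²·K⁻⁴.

P = εσ·4πr²·T⁴.
4πr² = 18.70 m²; T⁴ = 2.897×10⁹ K⁴.
P = 0.87·5.67×10⁻⁸·18.70·2.897×10⁹.

P ≈ 2670 W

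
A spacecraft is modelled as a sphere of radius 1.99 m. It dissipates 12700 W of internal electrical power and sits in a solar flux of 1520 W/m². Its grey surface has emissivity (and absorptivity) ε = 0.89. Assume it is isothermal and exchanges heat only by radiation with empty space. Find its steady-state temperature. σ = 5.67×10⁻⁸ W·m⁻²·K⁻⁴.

At steady state, absorbed solar power + internal power = radiated power.
Absorbed: α·S·A_cross = 0.89·1520·12.44 = 16830 W (cross-section πr²).
Total input = 16830 + 12700 = 29530 W.
Radiated: εσ·A_surf·T⁴ with A_surf = 4πr² = 49.76 m².
T⁴ = 29530/(0.89·5.67×10⁻⁸·49.76) = 1.176×10¹⁰ K⁴.

T ≈ 329 K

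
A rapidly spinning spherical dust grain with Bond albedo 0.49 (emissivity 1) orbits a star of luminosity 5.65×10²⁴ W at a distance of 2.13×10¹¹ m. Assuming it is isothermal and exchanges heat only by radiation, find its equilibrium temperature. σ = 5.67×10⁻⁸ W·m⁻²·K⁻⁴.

T ≈ 68.7 K

First find the stellar flux at distance d: S = L/(4πd²) = 5.65×10²⁴/(4π·(2.13×10¹¹)²) = 9.910 W/m².
For an isothermal sphere, absorbed (1−a)S·πr² = emitted σ·4πr²·T⁴, so T⁴ = (1−a)S/(4σ).
T⁴ = 0.510·9.910/(4·5.67×10⁻⁸) = 2.228×10⁷ K⁴.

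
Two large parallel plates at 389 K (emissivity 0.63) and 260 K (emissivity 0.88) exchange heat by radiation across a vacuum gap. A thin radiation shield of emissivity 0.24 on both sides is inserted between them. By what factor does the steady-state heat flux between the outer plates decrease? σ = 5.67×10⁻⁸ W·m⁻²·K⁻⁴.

Without shield: q₀ = σΔ(T⁴)/(1/ε₁+1/ε₂−1) with denominator 1.724.
With shield the two gaps are in series; the resistances add: (1/ε₁+1/ε_s−1)+(1/ε_s+1/ε₂−1) = 4.754+4.303 = 9.057.
Heat-flux ratio q₀/q = 9.057/1.724.

factor ≈ 5.25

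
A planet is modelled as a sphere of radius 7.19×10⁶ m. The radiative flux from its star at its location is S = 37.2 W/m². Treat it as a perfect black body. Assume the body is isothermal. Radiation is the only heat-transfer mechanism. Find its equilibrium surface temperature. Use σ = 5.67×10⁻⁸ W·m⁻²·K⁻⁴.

At equilibrium, absorbed power = emitted power.
Absorbing cross-section = πr² = 1.624×10¹⁴ m²; emitting surface = 4πr² = 6.496×10¹⁴ m² (ratio 4).
S·A_cross = εσ·A_surf·T⁴  ⇒  T⁴ = S/(4σ).
T⁴ = 1.00·37.2/(4·5.67×10⁻⁸) = 1.640×10⁸ K⁴.
T = (1.640×10⁸)^(1/4).

T ≈ 113 K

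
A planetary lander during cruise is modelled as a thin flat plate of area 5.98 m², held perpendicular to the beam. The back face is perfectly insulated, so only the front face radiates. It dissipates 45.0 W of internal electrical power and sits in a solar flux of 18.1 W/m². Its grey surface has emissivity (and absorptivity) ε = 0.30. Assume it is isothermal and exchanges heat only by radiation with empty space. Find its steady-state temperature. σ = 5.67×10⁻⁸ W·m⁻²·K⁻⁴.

At steady state, absorbed solar power + internal power = radiated power.
Absorbed: α·S·A_cross = 0.30·18.1·5.980 = 32.47 W (cross-section A).
Total input = 32.47 + 45.0 = 77.47 W.
Radiated: εσ·A_surf·T⁴ with A_surf = A = 5.980 m².
T⁴ = 77.47/(0.30·5.67×10⁻⁸·5.980) = 7.616×10⁸ K⁴.

T ≈ 166 K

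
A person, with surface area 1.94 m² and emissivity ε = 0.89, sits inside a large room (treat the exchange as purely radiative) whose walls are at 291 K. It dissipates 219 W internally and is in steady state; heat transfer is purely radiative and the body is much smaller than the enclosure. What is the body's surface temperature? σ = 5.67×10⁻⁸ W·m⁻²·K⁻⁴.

T ≈ 311 K

For a small grey body in a large enclosure, net radiated power = εσA(T⁴ − T_w⁴).
Steady state: P = εσA(T⁴ − T_w⁴) with A = 1.94 m².
T⁴ = P/(εσA) + T_w⁴ = 219/(0.89·5.67×10⁻⁸·1.940) + (291)⁴
    = 2.237×10⁹ + 7.171×10⁹ = 9.408×10⁹ K⁴.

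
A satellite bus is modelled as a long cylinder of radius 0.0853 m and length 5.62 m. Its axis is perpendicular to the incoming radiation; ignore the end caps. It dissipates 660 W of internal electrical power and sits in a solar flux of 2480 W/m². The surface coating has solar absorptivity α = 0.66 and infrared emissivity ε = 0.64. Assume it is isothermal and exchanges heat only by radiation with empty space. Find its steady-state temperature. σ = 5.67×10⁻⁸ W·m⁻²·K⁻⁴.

T ≈ 378 K

At steady state, absorbed solar power + internal power = radiated power.
Absorbed: α·S·A_cross = 0.66·2480·0.9588 = 1569 W (cross-section 2rL).
Total input = 1569 + 660 = 2229 W.
Radiated: εσ·A_surf·T⁴ with A_surf = 2πrL = 3.012 m².
T⁴ = 2229/(0.64·5.67×10⁻⁸·3.012) = 2.040×10¹⁰ K⁴.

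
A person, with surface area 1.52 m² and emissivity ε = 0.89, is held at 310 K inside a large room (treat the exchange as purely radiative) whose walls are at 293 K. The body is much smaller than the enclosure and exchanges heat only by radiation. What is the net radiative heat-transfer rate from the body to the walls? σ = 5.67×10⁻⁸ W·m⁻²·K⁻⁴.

For a small grey body in a large enclosure: P_net = εσA(T_body⁴ − T_wall⁴).
A = 1.52 m²; T_body⁴ − T_wall⁴ = 9.235×10⁹ − 7.370×10⁹ = 1.865×10⁹ K⁴.
|P_net| = 0.89·5.67×10⁻⁸·1.520·1.865×10⁹.

P_net ≈ 143 W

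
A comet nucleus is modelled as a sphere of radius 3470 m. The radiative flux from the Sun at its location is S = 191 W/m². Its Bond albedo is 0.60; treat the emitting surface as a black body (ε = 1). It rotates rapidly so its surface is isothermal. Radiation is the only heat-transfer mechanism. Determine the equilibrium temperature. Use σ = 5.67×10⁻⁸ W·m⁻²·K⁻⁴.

T ≈ 135 K

At equilibrium, absorbed power = emitted power.
Absorbing cross-section = πr² = 3.783×10⁷ m²; emitting surface = 4πr² = 1.513×10⁸ m² (ratio 4).
(1−a)S·A_cross = εσ·A_surf·T⁴  ⇒  T⁴ = (1−a)S/(4σ).
T⁴ = 0.400·191/(4·5.67×10⁻⁸) = 3.369×10⁸ K⁴.
T = (3.369×10⁸)^(1/4).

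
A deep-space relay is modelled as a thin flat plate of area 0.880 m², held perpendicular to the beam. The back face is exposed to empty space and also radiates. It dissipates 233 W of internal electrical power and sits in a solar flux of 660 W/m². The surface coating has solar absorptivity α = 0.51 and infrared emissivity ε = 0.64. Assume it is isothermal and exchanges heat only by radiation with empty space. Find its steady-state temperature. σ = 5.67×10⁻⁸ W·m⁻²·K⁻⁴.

T ≈ 302 K

At steady state, absorbed solar power + internal power = radiated power.
Absorbed: α·S·A_cross = 0.51·660·0.8800 = 296.2 W (cross-section A).
Total input = 296.2 + 233 = 529.2 W.
Radiated: εσ·A_surf·T⁴ with A_surf = 2A = 1.760 m².
T⁴ = 529.2/(0.64·5.67×10⁻⁸·1.760) = 8.286×10⁹ K⁴.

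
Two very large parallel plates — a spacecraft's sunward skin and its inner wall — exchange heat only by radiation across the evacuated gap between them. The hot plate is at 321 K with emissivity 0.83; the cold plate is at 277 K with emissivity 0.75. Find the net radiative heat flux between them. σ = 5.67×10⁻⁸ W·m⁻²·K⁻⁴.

q ≈ 174 W/m²

For two infinite grey parallel plates, q = σ(T₁⁴ − T₂⁴)/(1/ε₁ + 1/ε₂ − 1).
T₁⁴ − T₂⁴ = 1.062×10¹⁰ − 5.887×10⁹ = 4.730×10⁹ K⁴.
1/ε₁ + 1/ε₂ − 1 = 1.205 + 1.333 − 1 = 1.538.
q = 5.67×10⁻⁸ × 4.730×10⁹ / 1.538.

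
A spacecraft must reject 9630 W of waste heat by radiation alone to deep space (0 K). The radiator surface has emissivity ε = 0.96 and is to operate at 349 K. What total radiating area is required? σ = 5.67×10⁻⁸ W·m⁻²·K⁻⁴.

A ≈ 11.9 m²

P = εσA T⁴ ⇒ A = P/(εσT⁴).
T⁴ = 1.484×10¹⁰ K⁴.
A = 9630/(0.96 × 5.67×10⁻⁸ × 1.484×10¹⁰).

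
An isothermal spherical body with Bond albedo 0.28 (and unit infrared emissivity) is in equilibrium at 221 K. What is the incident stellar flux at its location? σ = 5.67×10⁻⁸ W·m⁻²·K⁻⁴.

(1−a)S·πr² = σ·4πr²·T⁴ ⇒ S = 4σT⁴/(1−a).
S = 4·5.67×10⁻⁸·2.385×10⁹/0.720.

S ≈ 751 W/m²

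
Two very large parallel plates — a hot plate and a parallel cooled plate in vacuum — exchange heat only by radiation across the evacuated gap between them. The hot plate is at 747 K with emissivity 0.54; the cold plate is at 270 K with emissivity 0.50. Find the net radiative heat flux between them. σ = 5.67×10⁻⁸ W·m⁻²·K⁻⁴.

For two infinite grey parallel plates, q = σ(T₁⁴ − T₂⁴)/(1/ε₁ + 1/ε₂ − 1).
T₁⁴ − T₂⁴ = 3.114×10¹¹ − 5.314×10⁹ = 3.061×10¹¹ K⁴.
1/ε₁ + 1/ε₂ − 1 = 1.852 + 2.000 − 1 = 2.852.
q = 5.67×10⁻⁸ × 3.061×10¹¹ / 2.852.

q ≈ 6090 W/m²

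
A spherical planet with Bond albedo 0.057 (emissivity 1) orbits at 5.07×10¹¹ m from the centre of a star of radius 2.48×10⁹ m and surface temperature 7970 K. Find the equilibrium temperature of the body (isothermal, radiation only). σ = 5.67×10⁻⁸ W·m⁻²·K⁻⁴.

T ≈ 388 K

The star's surface emits σT_*⁴; at distance d the flux is S = σT_*⁴(R_*/d)².
S = 5.67×10⁻⁸·(7970)⁴·(2.48×10⁹/5.07×10¹¹)² = 5474 W/m².
For an isothermal sphere T⁴ = (1−a)S/(4σ) = 2.276×10¹⁰ K⁴.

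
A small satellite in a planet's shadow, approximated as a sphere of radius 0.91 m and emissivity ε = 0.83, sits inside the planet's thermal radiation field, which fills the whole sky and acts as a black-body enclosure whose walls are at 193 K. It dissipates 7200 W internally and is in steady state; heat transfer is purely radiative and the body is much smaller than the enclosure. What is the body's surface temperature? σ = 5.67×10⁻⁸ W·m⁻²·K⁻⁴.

T ≈ 356 K

For a small grey body in a large enclosure, net radiated power = εσA(T⁴ − T_w⁴).
Steady state: P = εσA(T⁴ − T_w⁴) with A = 4πr² = 10.41 m².
T⁴ = P/(εσA) + T_w⁴ = 7200/(0.83·5.67×10⁻⁸·10.41) + (193)⁴
    = 1.470×10¹⁰ + 1.387×10⁹ = 1.609×10¹⁰ K⁴.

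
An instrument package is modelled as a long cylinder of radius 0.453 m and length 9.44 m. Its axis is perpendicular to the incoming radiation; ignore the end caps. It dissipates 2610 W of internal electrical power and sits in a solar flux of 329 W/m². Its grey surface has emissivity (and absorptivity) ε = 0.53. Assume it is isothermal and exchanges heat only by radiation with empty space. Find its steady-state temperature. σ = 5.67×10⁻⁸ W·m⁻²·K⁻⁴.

T ≈ 267 K

At steady state, absorbed solar power + internal power = radiated power.
Absorbed: α·S·A_cross = 0.53·329·8.553 = 1491 W (cross-section 2rL).
Total input = 1491 + 2610 = 4101 W.
Radiated: εσ·A_surf·T⁴ with A_surf = 2πrL = 26.87 m².
T⁴ = 4101/(0.53·5.67×10⁻⁸·26.87) = 5.079×10⁹ K⁴.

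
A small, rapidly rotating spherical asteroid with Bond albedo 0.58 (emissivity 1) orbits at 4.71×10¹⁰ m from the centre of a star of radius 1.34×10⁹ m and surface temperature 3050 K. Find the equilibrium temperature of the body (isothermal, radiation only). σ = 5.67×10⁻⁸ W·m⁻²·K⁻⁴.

T ≈ 293 K

The star's surface emits σT_*⁴; at distance d the flux is S = σT_*⁴(R_*/d)².
S = 5.67×10⁻⁸·(3050)⁴·(1.34×10⁹/4.71×10¹⁰)² = 3971 W/m².
For an isothermal sphere T⁴ = (1−a)S/(4σ) = 7.355×10⁹ K⁴.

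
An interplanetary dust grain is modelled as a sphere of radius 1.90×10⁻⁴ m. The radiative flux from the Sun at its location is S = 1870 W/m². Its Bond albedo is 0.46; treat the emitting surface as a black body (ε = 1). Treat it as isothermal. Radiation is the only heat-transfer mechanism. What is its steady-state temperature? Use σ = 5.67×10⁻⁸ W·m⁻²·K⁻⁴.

T ≈ 258 K

At equilibrium, absorbed power = emitted power.
Absorbing cross-section = πr² = 1.134×10⁻⁷ m²; emitting surface = 4πr² = 4.536×10⁻⁷ m² (ratio 4).
(1−a)S·A_cross = εσ·A_surf·T⁴  ⇒  T⁴ = (1−a)S/(4σ).
T⁴ = 0.540·1870/(4·5.67×10⁻⁸) = 4.452×10⁹ K⁴.
T = (4.452×10⁹)^(1/4).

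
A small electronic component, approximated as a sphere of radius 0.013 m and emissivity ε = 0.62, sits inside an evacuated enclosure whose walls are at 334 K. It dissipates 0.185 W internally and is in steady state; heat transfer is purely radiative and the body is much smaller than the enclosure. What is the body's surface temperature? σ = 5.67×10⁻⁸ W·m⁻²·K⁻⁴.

T ≈ 350 K

For a small grey body in a large enclosure, net radiated power = εσA(T⁴ − T_w⁴).
Steady state: P = εσA(T⁴ − T_w⁴) with A = 4πr² = 0.002124 m².
T⁴ = P/(εσA) + T_w⁴ = 0.185/(0.62·5.67×10⁻⁸·0.002124) + (334)⁴
    = 2.478×10⁹ + 1.244×10¹⁰ = 1.492×10¹⁰ K⁴.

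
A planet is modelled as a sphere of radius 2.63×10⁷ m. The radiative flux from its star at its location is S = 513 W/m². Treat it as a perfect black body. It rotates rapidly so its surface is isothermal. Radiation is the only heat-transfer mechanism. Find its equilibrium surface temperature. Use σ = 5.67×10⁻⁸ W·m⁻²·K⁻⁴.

T ≈ 218 K

At equilibrium, absorbed power = emitted power.
Absorbing cross-section = πr² = 2.173×10¹⁵ m²; emitting surface = 4πr² = 8.692×10¹⁵ m² (ratio 4).
S·A_cross = εσ·A_surf·T⁴  ⇒  T⁴ = S/(4σ).
T⁴ = 1.00·513/(4·5.67×10⁻⁸) = 2.262×10⁹ K⁴.
T = (2.262×10⁹)^(1/4).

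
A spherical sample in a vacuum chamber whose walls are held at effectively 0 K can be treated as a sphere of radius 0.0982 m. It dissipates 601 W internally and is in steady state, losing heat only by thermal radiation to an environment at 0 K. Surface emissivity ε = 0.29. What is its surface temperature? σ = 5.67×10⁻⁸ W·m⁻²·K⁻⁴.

T ≈ 741 K

Steady state: internal power = radiated power, P = εσA T⁴.
Radiating area A = 4πr² = 0.1212 m².
T⁴ = P/(εσA) = 601/(0.29·5.67×10⁻⁸·0.1212) = 3.016×10¹¹ K⁴.
T = (3.016×10¹¹)^(1/4).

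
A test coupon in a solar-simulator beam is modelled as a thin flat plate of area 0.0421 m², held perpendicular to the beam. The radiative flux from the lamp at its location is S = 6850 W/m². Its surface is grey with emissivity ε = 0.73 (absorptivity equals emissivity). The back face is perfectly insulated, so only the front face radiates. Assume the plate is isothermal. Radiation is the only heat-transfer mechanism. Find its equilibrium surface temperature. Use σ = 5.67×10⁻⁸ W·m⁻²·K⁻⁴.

T ≈ 590 K

At equilibrium, absorbed power = emitted power.
Absorbing cross-section = A = 0.04210 m²; emitting surface = A = 0.04210 m² (ratio 1).
εS·A_cross = εσ·A_surf·T⁴  ⇒  T⁴ = S/(1σ)   (ε cancels).
T⁴ = 6850/(1·5.67×10⁻⁸) = 1.208×10¹¹ K⁴.
T = (1.208×10¹¹)^(1/4).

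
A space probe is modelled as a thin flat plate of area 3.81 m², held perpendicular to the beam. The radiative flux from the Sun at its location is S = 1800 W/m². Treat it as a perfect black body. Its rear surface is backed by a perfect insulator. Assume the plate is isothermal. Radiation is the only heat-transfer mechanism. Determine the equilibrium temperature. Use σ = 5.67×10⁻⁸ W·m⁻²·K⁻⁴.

At equilibrium, absorbed power = emitted power.
Absorbing cross-section = A = 3.810 m²; emitting surface = A = 3.810 m² (ratio 1).
S·A_cross = εσ·A_surf·T⁴  ⇒  T⁴ = S/(1σ).
T⁴ = 1.00·1800/(1·5.67×10⁻⁸) = 3.175×10¹⁰ K⁴.
T = (3.175×10¹⁰)^(1/4).

T ≈ 422 K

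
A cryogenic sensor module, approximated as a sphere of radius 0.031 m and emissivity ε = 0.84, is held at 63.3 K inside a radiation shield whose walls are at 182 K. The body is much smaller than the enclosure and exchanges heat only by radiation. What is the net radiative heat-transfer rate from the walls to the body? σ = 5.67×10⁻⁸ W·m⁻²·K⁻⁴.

For a small grey body in a large enclosure: P_net = εσA(T_body⁴ − T_wall⁴).
A = 4πr² = 0.01208 m²; T_body⁴ − T_wall⁴ = 1.606×10⁷ − 1.097×10⁹ = -1.081×10⁹ K⁴.
|P_net| = 0.84·5.67×10⁻⁸·0.01208·1.081×10⁹.

P_net ≈ 0.622 W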